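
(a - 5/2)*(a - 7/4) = a^2 - 17*a/4 + 35/8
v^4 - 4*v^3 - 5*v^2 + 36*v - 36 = (v - 3)*(v - 2)^2*(v + 3)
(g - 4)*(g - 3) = g^2 - 7*g + 12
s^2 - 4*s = s*(s - 4)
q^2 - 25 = (q - 5)*(q + 5)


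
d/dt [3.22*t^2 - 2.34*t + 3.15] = 6.44*t - 2.34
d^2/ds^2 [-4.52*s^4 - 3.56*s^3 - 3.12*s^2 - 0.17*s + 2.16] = -54.24*s^2 - 21.36*s - 6.24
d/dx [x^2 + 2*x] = 2*x + 2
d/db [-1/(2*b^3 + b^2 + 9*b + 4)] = (6*b^2 + 2*b + 9)/(2*b^3 + b^2 + 9*b + 4)^2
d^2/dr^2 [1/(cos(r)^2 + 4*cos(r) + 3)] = (-4*sin(r)^4 + 6*sin(r)^2 + 27*cos(r) - 3*cos(3*r) + 24)/((cos(r) + 1)^3*(cos(r) + 3)^3)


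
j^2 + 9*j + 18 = (j + 3)*(j + 6)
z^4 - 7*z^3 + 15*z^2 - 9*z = z*(z - 3)^2*(z - 1)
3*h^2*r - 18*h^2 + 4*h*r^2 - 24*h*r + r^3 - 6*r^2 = (h + r)*(3*h + r)*(r - 6)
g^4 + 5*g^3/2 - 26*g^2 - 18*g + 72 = (g - 4)*(g - 3/2)*(g + 2)*(g + 6)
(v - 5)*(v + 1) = v^2 - 4*v - 5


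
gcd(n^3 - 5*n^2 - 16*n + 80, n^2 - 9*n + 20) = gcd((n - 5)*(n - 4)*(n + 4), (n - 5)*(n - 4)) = n^2 - 9*n + 20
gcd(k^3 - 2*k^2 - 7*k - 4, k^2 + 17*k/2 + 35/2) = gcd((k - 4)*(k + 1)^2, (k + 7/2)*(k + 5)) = 1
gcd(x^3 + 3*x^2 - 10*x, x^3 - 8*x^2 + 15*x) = x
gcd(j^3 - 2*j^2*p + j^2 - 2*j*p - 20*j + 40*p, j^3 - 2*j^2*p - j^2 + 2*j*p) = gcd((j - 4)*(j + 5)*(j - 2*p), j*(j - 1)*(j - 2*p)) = -j + 2*p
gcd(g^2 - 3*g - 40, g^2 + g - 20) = g + 5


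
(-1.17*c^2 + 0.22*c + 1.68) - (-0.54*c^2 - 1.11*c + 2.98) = -0.63*c^2 + 1.33*c - 1.3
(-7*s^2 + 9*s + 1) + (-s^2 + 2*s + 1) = -8*s^2 + 11*s + 2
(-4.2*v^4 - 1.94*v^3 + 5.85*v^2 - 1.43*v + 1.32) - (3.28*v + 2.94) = -4.2*v^4 - 1.94*v^3 + 5.85*v^2 - 4.71*v - 1.62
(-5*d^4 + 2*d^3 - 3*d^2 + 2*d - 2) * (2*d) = -10*d^5 + 4*d^4 - 6*d^3 + 4*d^2 - 4*d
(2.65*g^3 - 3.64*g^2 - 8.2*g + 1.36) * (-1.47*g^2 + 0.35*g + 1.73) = -3.8955*g^5 + 6.2783*g^4 + 15.3645*g^3 - 11.1664*g^2 - 13.71*g + 2.3528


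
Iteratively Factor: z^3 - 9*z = (z)*(z^2 - 9) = z*(z - 3)*(z + 3)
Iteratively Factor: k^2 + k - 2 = (k - 1)*(k + 2)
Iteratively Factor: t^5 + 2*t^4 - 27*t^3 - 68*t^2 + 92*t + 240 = (t + 2)*(t^4 - 27*t^2 - 14*t + 120) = (t - 2)*(t + 2)*(t^3 + 2*t^2 - 23*t - 60) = (t - 2)*(t + 2)*(t + 4)*(t^2 - 2*t - 15) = (t - 2)*(t + 2)*(t + 3)*(t + 4)*(t - 5)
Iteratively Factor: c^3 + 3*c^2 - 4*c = (c)*(c^2 + 3*c - 4) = c*(c - 1)*(c + 4)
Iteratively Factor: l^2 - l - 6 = (l + 2)*(l - 3)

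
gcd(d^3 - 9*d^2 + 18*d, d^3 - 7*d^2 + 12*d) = d^2 - 3*d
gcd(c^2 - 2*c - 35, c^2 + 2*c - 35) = 1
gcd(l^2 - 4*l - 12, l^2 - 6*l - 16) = l + 2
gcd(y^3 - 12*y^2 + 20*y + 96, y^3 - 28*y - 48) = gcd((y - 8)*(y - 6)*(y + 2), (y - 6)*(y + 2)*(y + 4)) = y^2 - 4*y - 12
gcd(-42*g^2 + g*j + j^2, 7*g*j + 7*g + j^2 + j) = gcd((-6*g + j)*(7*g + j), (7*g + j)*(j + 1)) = 7*g + j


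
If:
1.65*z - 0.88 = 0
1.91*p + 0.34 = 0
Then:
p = -0.18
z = 0.53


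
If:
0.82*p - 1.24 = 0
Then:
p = 1.51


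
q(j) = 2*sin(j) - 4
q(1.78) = -2.04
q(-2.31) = -5.48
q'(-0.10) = 1.99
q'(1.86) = -0.57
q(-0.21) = -4.42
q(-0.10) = -4.20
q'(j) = 2*cos(j)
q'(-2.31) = -1.35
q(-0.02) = -4.04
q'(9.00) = -1.82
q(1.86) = -2.08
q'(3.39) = -1.94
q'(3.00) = -1.98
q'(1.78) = -0.42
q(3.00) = -3.72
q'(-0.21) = 1.96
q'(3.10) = -2.00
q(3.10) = -3.92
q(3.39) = -4.49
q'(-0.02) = 2.00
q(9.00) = -3.18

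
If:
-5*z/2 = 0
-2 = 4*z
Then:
No Solution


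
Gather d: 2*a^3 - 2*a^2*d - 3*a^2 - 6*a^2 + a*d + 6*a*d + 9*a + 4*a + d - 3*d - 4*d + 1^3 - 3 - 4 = 2*a^3 - 9*a^2 + 13*a + d*(-2*a^2 + 7*a - 6) - 6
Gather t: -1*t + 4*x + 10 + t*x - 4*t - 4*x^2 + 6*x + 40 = t*(x - 5) - 4*x^2 + 10*x + 50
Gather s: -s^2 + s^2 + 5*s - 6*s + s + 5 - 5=0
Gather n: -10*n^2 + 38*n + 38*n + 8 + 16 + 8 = -10*n^2 + 76*n + 32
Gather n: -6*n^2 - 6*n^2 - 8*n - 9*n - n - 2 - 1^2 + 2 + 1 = -12*n^2 - 18*n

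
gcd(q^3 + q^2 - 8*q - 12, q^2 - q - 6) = q^2 - q - 6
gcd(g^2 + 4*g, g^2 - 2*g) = g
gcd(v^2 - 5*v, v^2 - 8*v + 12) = 1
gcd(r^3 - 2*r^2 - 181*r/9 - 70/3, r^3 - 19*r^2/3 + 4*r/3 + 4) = r - 6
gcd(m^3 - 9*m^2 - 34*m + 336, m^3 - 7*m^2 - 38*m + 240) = m^2 - 2*m - 48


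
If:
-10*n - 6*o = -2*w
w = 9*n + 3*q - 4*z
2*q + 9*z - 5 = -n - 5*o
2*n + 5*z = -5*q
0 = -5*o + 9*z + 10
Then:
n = 425/591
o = 280/197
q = 20/591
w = 4645/591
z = -190/591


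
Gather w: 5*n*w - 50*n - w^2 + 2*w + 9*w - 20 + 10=-50*n - w^2 + w*(5*n + 11) - 10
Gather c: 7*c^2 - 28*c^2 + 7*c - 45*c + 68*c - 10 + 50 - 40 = -21*c^2 + 30*c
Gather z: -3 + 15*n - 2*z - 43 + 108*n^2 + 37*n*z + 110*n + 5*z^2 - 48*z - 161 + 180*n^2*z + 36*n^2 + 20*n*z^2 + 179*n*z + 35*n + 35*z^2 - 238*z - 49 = 144*n^2 + 160*n + z^2*(20*n + 40) + z*(180*n^2 + 216*n - 288) - 256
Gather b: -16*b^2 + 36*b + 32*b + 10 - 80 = -16*b^2 + 68*b - 70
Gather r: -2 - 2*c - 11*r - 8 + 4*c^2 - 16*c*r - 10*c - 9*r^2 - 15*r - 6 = 4*c^2 - 12*c - 9*r^2 + r*(-16*c - 26) - 16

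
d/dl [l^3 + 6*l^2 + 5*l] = 3*l^2 + 12*l + 5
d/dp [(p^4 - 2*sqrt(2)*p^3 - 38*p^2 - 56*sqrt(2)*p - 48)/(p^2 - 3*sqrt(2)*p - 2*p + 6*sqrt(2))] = (-(-2*p + 2 + 3*sqrt(2))*(-p^4 + 2*sqrt(2)*p^3 + 38*p^2 + 56*sqrt(2)*p + 48) + 2*(p^2 - 3*sqrt(2)*p - 2*p + 6*sqrt(2))*(2*p^3 - 3*sqrt(2)*p^2 - 38*p - 28*sqrt(2)))/(p^2 - 3*sqrt(2)*p - 2*p + 6*sqrt(2))^2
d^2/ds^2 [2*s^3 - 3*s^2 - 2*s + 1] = 12*s - 6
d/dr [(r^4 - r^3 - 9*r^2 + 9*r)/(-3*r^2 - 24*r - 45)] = (-2*r^3 - 11*r^2 + 40*r - 15)/(3*(r^2 + 10*r + 25))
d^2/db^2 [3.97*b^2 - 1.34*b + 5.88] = 7.94000000000000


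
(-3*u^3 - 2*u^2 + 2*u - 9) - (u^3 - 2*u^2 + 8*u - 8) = -4*u^3 - 6*u - 1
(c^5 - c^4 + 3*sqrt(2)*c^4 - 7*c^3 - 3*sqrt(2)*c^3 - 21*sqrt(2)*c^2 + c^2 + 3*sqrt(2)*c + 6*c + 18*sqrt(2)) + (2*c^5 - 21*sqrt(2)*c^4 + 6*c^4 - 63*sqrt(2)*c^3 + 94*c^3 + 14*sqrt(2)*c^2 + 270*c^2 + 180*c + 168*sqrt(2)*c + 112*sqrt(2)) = 3*c^5 - 18*sqrt(2)*c^4 + 5*c^4 - 66*sqrt(2)*c^3 + 87*c^3 - 7*sqrt(2)*c^2 + 271*c^2 + 186*c + 171*sqrt(2)*c + 130*sqrt(2)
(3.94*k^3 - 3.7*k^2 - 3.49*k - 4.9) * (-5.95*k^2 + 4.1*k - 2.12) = -23.443*k^5 + 38.169*k^4 - 2.7573*k^3 + 22.69*k^2 - 12.6912*k + 10.388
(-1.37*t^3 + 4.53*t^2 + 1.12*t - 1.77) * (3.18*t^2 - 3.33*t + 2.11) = -4.3566*t^5 + 18.9675*t^4 - 14.414*t^3 + 0.200099999999998*t^2 + 8.2573*t - 3.7347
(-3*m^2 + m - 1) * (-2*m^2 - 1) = 6*m^4 - 2*m^3 + 5*m^2 - m + 1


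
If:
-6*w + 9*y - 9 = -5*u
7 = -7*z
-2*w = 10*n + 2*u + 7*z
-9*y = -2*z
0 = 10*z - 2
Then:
No Solution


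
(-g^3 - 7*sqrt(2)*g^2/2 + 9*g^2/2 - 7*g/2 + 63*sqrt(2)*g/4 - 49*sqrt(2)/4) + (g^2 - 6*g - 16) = -g^3 - 7*sqrt(2)*g^2/2 + 11*g^2/2 - 19*g/2 + 63*sqrt(2)*g/4 - 49*sqrt(2)/4 - 16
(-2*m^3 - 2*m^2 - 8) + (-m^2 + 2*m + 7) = -2*m^3 - 3*m^2 + 2*m - 1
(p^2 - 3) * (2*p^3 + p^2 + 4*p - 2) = 2*p^5 + p^4 - 2*p^3 - 5*p^2 - 12*p + 6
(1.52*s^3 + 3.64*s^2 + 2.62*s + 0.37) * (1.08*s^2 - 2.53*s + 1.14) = 1.6416*s^5 + 0.0856000000000008*s^4 - 4.6468*s^3 - 2.0794*s^2 + 2.0507*s + 0.4218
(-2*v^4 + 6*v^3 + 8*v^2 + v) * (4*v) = -8*v^5 + 24*v^4 + 32*v^3 + 4*v^2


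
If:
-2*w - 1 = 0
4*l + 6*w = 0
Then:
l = 3/4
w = -1/2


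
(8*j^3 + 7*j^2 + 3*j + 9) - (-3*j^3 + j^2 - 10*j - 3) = 11*j^3 + 6*j^2 + 13*j + 12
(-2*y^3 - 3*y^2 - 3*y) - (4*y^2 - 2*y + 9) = -2*y^3 - 7*y^2 - y - 9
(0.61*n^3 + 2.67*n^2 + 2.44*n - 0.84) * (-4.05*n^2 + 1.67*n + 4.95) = -2.4705*n^5 - 9.7948*n^4 - 2.4036*n^3 + 20.6933*n^2 + 10.6752*n - 4.158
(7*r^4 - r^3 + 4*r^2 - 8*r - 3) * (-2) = -14*r^4 + 2*r^3 - 8*r^2 + 16*r + 6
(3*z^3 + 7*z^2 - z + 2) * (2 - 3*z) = -9*z^4 - 15*z^3 + 17*z^2 - 8*z + 4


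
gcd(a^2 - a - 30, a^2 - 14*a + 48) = a - 6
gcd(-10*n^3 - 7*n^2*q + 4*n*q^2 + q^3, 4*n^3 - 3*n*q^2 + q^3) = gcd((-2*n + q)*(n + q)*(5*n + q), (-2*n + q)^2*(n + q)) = -2*n^2 - n*q + q^2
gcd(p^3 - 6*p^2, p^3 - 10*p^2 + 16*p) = p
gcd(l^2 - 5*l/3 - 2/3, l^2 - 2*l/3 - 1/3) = l + 1/3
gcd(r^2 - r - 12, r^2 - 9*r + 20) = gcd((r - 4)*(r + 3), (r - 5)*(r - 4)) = r - 4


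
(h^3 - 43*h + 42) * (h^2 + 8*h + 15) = h^5 + 8*h^4 - 28*h^3 - 302*h^2 - 309*h + 630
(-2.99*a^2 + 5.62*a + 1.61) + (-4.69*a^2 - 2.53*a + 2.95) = -7.68*a^2 + 3.09*a + 4.56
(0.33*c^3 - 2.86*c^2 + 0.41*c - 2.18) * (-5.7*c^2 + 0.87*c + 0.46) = -1.881*c^5 + 16.5891*c^4 - 4.6734*c^3 + 11.4671*c^2 - 1.708*c - 1.0028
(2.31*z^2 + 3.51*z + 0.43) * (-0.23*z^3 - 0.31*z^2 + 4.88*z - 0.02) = -0.5313*z^5 - 1.5234*z^4 + 10.0858*z^3 + 16.9493*z^2 + 2.0282*z - 0.0086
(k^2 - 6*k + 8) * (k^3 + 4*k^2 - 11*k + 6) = k^5 - 2*k^4 - 27*k^3 + 104*k^2 - 124*k + 48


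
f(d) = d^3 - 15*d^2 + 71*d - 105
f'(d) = 3*d^2 - 30*d + 71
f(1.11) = -43.30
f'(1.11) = 41.40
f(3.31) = 1.93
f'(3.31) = 4.57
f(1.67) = -23.61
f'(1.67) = 29.27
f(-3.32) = -542.65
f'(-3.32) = 203.67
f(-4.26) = -756.98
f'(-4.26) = 253.24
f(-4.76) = -890.67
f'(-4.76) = 281.77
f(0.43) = -77.16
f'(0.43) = 58.65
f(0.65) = -64.91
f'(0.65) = 52.77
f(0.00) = -105.00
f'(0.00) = 71.00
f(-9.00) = -2688.00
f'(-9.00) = 584.00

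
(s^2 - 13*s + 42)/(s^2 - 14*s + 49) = (s - 6)/(s - 7)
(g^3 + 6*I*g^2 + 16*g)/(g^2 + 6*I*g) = (g^2 + 6*I*g + 16)/(g + 6*I)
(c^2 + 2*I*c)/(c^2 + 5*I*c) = (c + 2*I)/(c + 5*I)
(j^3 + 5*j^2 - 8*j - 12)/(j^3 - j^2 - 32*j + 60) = (j + 1)/(j - 5)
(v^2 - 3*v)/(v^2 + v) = (v - 3)/(v + 1)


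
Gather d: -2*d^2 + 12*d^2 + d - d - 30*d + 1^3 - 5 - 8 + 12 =10*d^2 - 30*d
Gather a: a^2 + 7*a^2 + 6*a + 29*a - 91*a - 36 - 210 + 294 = 8*a^2 - 56*a + 48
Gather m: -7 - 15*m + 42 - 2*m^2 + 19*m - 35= -2*m^2 + 4*m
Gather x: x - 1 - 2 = x - 3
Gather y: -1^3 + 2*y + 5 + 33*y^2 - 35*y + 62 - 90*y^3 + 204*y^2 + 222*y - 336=-90*y^3 + 237*y^2 + 189*y - 270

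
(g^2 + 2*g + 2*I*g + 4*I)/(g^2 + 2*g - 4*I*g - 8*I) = (g + 2*I)/(g - 4*I)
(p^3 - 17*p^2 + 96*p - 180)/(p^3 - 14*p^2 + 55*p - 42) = (p^2 - 11*p + 30)/(p^2 - 8*p + 7)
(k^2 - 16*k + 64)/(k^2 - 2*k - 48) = (k - 8)/(k + 6)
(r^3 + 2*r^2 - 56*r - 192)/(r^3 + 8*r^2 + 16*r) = (r^2 - 2*r - 48)/(r*(r + 4))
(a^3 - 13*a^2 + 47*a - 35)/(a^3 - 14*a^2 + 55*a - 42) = (a - 5)/(a - 6)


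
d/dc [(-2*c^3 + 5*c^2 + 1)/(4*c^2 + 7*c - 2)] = (-8*c^4 - 28*c^3 + 47*c^2 - 28*c - 7)/(16*c^4 + 56*c^3 + 33*c^2 - 28*c + 4)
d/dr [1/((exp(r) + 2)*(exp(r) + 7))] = (-2*exp(r) - 9)*exp(r)/(exp(4*r) + 18*exp(3*r) + 109*exp(2*r) + 252*exp(r) + 196)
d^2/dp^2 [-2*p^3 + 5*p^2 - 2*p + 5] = 10 - 12*p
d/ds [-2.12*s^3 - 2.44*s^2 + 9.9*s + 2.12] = -6.36*s^2 - 4.88*s + 9.9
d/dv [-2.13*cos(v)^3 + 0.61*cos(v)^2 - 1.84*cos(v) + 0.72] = (6.39*cos(v)^2 - 1.22*cos(v) + 1.84)*sin(v)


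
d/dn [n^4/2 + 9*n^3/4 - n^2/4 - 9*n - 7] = 2*n^3 + 27*n^2/4 - n/2 - 9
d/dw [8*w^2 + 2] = 16*w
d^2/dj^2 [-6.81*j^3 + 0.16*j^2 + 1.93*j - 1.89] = 0.32 - 40.86*j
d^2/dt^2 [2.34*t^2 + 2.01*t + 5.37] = 4.68000000000000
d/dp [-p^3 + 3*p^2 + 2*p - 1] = -3*p^2 + 6*p + 2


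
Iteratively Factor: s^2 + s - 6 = (s + 3)*(s - 2)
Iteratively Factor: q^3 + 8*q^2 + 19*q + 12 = (q + 3)*(q^2 + 5*q + 4) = (q + 3)*(q + 4)*(q + 1)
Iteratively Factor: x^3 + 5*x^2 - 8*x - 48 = (x + 4)*(x^2 + x - 12) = (x - 3)*(x + 4)*(x + 4)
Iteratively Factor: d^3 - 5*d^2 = (d - 5)*(d^2) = d*(d - 5)*(d)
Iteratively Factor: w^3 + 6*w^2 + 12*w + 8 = (w + 2)*(w^2 + 4*w + 4) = (w + 2)^2*(w + 2)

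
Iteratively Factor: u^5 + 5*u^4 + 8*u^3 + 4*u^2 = (u)*(u^4 + 5*u^3 + 8*u^2 + 4*u) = u*(u + 2)*(u^3 + 3*u^2 + 2*u) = u*(u + 1)*(u + 2)*(u^2 + 2*u) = u*(u + 1)*(u + 2)^2*(u)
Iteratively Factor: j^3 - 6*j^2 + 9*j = (j - 3)*(j^2 - 3*j) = (j - 3)^2*(j)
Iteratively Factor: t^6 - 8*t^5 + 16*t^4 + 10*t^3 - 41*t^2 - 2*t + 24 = (t - 2)*(t^5 - 6*t^4 + 4*t^3 + 18*t^2 - 5*t - 12) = (t - 2)*(t + 1)*(t^4 - 7*t^3 + 11*t^2 + 7*t - 12) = (t - 3)*(t - 2)*(t + 1)*(t^3 - 4*t^2 - t + 4) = (t - 3)*(t - 2)*(t - 1)*(t + 1)*(t^2 - 3*t - 4) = (t - 4)*(t - 3)*(t - 2)*(t - 1)*(t + 1)*(t + 1)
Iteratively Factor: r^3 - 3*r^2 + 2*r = (r - 1)*(r^2 - 2*r) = r*(r - 1)*(r - 2)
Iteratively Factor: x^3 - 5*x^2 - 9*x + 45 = (x - 5)*(x^2 - 9) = (x - 5)*(x + 3)*(x - 3)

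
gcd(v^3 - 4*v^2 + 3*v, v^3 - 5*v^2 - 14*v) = v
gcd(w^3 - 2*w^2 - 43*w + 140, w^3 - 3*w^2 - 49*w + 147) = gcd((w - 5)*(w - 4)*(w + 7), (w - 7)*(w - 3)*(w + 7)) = w + 7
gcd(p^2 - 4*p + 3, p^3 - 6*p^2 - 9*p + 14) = p - 1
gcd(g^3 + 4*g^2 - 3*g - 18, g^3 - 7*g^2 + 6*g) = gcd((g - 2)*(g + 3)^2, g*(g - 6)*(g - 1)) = 1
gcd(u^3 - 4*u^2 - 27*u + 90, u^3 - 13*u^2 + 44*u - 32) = 1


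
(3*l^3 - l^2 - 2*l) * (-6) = -18*l^3 + 6*l^2 + 12*l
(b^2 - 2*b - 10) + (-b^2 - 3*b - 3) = -5*b - 13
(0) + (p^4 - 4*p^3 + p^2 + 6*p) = p^4 - 4*p^3 + p^2 + 6*p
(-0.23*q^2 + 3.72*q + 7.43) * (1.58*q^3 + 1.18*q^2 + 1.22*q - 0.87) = -0.3634*q^5 + 5.6062*q^4 + 15.8484*q^3 + 13.5059*q^2 + 5.8282*q - 6.4641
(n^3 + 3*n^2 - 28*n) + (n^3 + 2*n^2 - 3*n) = 2*n^3 + 5*n^2 - 31*n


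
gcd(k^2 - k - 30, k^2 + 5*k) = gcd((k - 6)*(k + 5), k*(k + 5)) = k + 5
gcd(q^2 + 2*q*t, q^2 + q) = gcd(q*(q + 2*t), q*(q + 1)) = q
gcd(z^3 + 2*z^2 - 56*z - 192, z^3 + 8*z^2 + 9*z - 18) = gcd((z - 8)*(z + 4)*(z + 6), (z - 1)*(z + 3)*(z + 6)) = z + 6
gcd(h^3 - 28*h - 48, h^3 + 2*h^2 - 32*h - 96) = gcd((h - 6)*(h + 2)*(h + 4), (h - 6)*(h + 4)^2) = h^2 - 2*h - 24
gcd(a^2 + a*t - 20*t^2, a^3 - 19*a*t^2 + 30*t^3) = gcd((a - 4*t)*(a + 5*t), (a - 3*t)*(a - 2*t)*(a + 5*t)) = a + 5*t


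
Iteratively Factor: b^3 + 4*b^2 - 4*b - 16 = (b - 2)*(b^2 + 6*b + 8) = (b - 2)*(b + 2)*(b + 4)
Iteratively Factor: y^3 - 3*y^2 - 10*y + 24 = (y + 3)*(y^2 - 6*y + 8) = (y - 2)*(y + 3)*(y - 4)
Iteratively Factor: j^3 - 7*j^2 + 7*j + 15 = (j - 3)*(j^2 - 4*j - 5) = (j - 5)*(j - 3)*(j + 1)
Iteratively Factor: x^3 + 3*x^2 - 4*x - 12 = (x + 2)*(x^2 + x - 6) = (x + 2)*(x + 3)*(x - 2)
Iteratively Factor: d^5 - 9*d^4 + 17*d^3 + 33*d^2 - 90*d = (d)*(d^4 - 9*d^3 + 17*d^2 + 33*d - 90) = d*(d - 5)*(d^3 - 4*d^2 - 3*d + 18) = d*(d - 5)*(d + 2)*(d^2 - 6*d + 9) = d*(d - 5)*(d - 3)*(d + 2)*(d - 3)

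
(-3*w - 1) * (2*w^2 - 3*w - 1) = -6*w^3 + 7*w^2 + 6*w + 1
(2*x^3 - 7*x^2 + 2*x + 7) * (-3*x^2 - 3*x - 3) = -6*x^5 + 15*x^4 + 9*x^3 - 6*x^2 - 27*x - 21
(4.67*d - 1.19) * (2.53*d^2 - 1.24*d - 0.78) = 11.8151*d^3 - 8.8015*d^2 - 2.167*d + 0.9282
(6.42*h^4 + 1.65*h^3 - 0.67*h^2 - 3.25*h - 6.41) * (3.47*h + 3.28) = 22.2774*h^5 + 26.7831*h^4 + 3.0871*h^3 - 13.4751*h^2 - 32.9027*h - 21.0248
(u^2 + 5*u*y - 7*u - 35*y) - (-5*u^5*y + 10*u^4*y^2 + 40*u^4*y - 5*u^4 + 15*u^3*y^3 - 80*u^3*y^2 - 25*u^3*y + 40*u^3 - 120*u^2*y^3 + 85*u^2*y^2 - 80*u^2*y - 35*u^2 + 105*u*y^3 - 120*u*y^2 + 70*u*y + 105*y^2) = 5*u^5*y - 10*u^4*y^2 - 40*u^4*y + 5*u^4 - 15*u^3*y^3 + 80*u^3*y^2 + 25*u^3*y - 40*u^3 + 120*u^2*y^3 - 85*u^2*y^2 + 80*u^2*y + 36*u^2 - 105*u*y^3 + 120*u*y^2 - 65*u*y - 7*u - 105*y^2 - 35*y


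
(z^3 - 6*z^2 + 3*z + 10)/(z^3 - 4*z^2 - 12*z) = (-z^3 + 6*z^2 - 3*z - 10)/(z*(-z^2 + 4*z + 12))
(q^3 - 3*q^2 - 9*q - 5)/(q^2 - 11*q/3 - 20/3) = 3*(q^2 + 2*q + 1)/(3*q + 4)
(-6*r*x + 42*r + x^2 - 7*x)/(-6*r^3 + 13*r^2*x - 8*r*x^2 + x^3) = (x - 7)/(r^2 - 2*r*x + x^2)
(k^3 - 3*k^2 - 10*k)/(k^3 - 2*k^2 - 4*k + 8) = k*(k - 5)/(k^2 - 4*k + 4)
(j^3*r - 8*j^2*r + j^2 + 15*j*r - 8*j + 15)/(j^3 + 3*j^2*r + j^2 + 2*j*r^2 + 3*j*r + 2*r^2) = (j^3*r - 8*j^2*r + j^2 + 15*j*r - 8*j + 15)/(j^3 + 3*j^2*r + j^2 + 2*j*r^2 + 3*j*r + 2*r^2)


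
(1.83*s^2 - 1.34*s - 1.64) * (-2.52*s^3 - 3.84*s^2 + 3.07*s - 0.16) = -4.6116*s^5 - 3.6504*s^4 + 14.8965*s^3 + 1.891*s^2 - 4.8204*s + 0.2624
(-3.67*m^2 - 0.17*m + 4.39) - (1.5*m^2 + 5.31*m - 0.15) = -5.17*m^2 - 5.48*m + 4.54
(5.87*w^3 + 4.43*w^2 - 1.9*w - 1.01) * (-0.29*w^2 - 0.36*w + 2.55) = -1.7023*w^5 - 3.3979*w^4 + 13.9247*w^3 + 12.2734*w^2 - 4.4814*w - 2.5755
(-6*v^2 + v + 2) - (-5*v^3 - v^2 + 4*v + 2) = 5*v^3 - 5*v^2 - 3*v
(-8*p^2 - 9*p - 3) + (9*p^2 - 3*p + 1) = p^2 - 12*p - 2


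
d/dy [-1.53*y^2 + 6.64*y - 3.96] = 6.64 - 3.06*y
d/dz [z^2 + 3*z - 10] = 2*z + 3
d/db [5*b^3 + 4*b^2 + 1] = b*(15*b + 8)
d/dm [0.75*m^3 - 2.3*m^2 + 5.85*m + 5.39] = 2.25*m^2 - 4.6*m + 5.85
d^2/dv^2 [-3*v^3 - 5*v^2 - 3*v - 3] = -18*v - 10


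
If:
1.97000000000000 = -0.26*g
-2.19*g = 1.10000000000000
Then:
No Solution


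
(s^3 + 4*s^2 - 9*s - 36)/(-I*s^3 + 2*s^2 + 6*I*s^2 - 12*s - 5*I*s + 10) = I*(s^3 + 4*s^2 - 9*s - 36)/(s^3 + 2*s^2*(-3 + I) + s*(5 - 12*I) + 10*I)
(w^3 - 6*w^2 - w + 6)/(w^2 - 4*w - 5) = (w^2 - 7*w + 6)/(w - 5)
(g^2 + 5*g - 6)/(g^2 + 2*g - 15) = (g^2 + 5*g - 6)/(g^2 + 2*g - 15)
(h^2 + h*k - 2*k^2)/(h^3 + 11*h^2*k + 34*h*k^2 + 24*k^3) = (h^2 + h*k - 2*k^2)/(h^3 + 11*h^2*k + 34*h*k^2 + 24*k^3)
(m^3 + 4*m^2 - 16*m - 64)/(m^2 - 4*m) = m + 8 + 16/m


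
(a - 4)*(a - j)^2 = a^3 - 2*a^2*j - 4*a^2 + a*j^2 + 8*a*j - 4*j^2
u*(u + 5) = u^2 + 5*u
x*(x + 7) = x^2 + 7*x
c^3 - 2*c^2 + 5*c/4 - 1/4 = (c - 1)*(c - 1/2)^2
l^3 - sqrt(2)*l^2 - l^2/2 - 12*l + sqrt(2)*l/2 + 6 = (l - 1/2)*(l - 3*sqrt(2))*(l + 2*sqrt(2))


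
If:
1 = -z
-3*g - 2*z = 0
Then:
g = 2/3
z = -1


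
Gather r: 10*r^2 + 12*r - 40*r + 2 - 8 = 10*r^2 - 28*r - 6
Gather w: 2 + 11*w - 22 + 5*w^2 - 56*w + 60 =5*w^2 - 45*w + 40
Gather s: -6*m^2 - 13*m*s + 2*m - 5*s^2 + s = -6*m^2 + 2*m - 5*s^2 + s*(1 - 13*m)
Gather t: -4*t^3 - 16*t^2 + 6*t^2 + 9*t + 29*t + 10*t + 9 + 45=-4*t^3 - 10*t^2 + 48*t + 54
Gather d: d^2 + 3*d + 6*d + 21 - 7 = d^2 + 9*d + 14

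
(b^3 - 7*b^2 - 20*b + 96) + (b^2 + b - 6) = b^3 - 6*b^2 - 19*b + 90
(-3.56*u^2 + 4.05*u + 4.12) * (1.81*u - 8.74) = -6.4436*u^3 + 38.4449*u^2 - 27.9398*u - 36.0088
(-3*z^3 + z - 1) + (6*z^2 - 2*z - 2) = -3*z^3 + 6*z^2 - z - 3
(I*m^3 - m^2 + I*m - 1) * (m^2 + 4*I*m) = I*m^5 - 5*m^4 - 3*I*m^3 - 5*m^2 - 4*I*m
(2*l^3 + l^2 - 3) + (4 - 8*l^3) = -6*l^3 + l^2 + 1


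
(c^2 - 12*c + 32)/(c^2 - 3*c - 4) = (c - 8)/(c + 1)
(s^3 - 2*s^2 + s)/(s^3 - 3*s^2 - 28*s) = (-s^2 + 2*s - 1)/(-s^2 + 3*s + 28)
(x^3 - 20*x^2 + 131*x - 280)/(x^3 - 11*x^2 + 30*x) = (x^2 - 15*x + 56)/(x*(x - 6))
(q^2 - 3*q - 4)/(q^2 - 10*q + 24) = (q + 1)/(q - 6)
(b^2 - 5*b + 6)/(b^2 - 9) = (b - 2)/(b + 3)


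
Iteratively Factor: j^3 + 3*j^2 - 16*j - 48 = (j + 4)*(j^2 - j - 12) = (j + 3)*(j + 4)*(j - 4)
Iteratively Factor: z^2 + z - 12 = (z - 3)*(z + 4)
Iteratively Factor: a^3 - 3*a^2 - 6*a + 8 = (a - 1)*(a^2 - 2*a - 8) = (a - 4)*(a - 1)*(a + 2)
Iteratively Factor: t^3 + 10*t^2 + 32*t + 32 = (t + 4)*(t^2 + 6*t + 8) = (t + 4)^2*(t + 2)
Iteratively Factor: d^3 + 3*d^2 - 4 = (d + 2)*(d^2 + d - 2) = (d + 2)^2*(d - 1)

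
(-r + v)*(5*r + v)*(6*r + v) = -30*r^3 + 19*r^2*v + 10*r*v^2 + v^3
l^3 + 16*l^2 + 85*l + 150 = (l + 5)^2*(l + 6)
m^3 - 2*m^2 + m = m*(m - 1)^2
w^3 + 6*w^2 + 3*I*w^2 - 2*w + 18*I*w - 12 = (w + 6)*(w + I)*(w + 2*I)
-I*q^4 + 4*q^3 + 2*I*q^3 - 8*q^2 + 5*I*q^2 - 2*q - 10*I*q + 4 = (q - 2)*(q + I)*(q + 2*I)*(-I*q + 1)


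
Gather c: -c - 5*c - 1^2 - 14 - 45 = -6*c - 60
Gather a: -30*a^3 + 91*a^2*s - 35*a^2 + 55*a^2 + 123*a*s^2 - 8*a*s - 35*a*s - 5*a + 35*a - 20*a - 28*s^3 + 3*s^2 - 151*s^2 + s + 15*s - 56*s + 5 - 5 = -30*a^3 + a^2*(91*s + 20) + a*(123*s^2 - 43*s + 10) - 28*s^3 - 148*s^2 - 40*s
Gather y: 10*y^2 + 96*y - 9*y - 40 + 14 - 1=10*y^2 + 87*y - 27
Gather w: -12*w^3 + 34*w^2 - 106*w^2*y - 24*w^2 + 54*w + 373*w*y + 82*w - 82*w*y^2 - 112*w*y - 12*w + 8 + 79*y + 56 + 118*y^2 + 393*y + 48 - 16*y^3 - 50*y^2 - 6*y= -12*w^3 + w^2*(10 - 106*y) + w*(-82*y^2 + 261*y + 124) - 16*y^3 + 68*y^2 + 466*y + 112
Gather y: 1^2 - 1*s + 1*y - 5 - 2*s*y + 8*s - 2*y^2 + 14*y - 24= 7*s - 2*y^2 + y*(15 - 2*s) - 28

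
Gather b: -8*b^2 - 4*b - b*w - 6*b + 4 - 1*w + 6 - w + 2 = -8*b^2 + b*(-w - 10) - 2*w + 12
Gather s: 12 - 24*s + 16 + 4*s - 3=25 - 20*s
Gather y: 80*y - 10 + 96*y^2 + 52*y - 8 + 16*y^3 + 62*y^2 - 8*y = 16*y^3 + 158*y^2 + 124*y - 18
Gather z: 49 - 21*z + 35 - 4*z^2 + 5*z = -4*z^2 - 16*z + 84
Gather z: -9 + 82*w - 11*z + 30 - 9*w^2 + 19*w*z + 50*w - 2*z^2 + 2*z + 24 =-9*w^2 + 132*w - 2*z^2 + z*(19*w - 9) + 45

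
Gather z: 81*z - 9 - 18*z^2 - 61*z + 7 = -18*z^2 + 20*z - 2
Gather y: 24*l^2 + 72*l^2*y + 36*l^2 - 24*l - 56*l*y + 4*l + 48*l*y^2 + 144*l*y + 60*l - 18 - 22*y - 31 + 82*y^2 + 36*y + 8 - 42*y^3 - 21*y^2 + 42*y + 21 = 60*l^2 + 40*l - 42*y^3 + y^2*(48*l + 61) + y*(72*l^2 + 88*l + 56) - 20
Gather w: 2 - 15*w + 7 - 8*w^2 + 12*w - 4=-8*w^2 - 3*w + 5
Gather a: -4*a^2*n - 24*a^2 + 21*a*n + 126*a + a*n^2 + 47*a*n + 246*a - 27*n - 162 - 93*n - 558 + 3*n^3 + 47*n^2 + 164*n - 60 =a^2*(-4*n - 24) + a*(n^2 + 68*n + 372) + 3*n^3 + 47*n^2 + 44*n - 780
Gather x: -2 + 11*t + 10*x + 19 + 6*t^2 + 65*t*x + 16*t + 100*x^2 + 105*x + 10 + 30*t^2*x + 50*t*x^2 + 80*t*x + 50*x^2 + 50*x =6*t^2 + 27*t + x^2*(50*t + 150) + x*(30*t^2 + 145*t + 165) + 27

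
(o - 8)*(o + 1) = o^2 - 7*o - 8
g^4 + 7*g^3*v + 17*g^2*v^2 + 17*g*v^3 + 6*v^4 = (g + v)^2*(g + 2*v)*(g + 3*v)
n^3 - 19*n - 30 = (n - 5)*(n + 2)*(n + 3)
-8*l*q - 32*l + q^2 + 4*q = (-8*l + q)*(q + 4)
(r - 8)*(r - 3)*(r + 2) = r^3 - 9*r^2 + 2*r + 48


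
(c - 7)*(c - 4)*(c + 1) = c^3 - 10*c^2 + 17*c + 28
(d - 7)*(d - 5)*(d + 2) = d^3 - 10*d^2 + 11*d + 70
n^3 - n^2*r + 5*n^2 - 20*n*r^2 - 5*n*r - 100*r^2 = (n + 5)*(n - 5*r)*(n + 4*r)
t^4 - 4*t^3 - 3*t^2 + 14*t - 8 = (t - 4)*(t - 1)^2*(t + 2)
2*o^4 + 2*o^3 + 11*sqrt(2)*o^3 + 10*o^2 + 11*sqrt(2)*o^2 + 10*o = o*(o + 5*sqrt(2))*(sqrt(2)*o + 1)*(sqrt(2)*o + sqrt(2))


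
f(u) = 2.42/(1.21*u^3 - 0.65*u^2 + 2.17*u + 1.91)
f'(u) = 2.42*(-3.63*u^2 + 1.3*u - 2.17)/(1.21*u^3 - 0.65*u^2 + 2.17*u + 1.91)^2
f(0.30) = 0.95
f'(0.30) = -0.79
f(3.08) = 0.06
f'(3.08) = -0.06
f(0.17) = 1.07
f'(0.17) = -0.97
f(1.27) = 0.40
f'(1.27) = -0.42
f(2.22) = 0.14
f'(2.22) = -0.15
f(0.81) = 0.62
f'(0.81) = -0.56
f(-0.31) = 2.13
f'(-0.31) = -5.45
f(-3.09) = -0.05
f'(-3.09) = -0.05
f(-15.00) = -0.00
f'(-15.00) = -0.00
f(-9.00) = -0.00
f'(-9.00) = -0.00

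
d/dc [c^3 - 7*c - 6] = 3*c^2 - 7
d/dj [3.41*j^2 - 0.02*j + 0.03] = 6.82*j - 0.02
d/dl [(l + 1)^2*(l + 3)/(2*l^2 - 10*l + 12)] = (l^4 - 10*l^3 - 14*l^2 + 54*l + 57)/(2*(l^4 - 10*l^3 + 37*l^2 - 60*l + 36))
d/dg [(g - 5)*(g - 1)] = 2*g - 6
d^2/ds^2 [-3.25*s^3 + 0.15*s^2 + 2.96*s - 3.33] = 0.3 - 19.5*s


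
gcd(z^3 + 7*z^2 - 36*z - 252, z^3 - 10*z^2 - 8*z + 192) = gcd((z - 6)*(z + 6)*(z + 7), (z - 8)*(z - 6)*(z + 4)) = z - 6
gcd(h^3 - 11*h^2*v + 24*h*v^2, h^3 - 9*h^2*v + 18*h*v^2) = -h^2 + 3*h*v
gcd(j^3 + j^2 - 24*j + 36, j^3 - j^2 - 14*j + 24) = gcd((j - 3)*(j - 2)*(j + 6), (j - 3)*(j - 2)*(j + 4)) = j^2 - 5*j + 6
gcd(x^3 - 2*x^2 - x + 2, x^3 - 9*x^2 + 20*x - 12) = x^2 - 3*x + 2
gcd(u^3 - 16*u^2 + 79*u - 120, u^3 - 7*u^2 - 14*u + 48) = u - 8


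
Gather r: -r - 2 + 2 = -r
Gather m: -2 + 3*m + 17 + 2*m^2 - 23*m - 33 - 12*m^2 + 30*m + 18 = -10*m^2 + 10*m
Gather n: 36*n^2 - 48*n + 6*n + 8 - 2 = 36*n^2 - 42*n + 6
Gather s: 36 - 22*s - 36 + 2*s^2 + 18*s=2*s^2 - 4*s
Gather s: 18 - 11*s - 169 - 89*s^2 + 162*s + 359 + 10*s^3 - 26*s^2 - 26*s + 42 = 10*s^3 - 115*s^2 + 125*s + 250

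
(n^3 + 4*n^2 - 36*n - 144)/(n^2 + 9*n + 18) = (n^2 - 2*n - 24)/(n + 3)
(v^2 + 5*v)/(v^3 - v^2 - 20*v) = (v + 5)/(v^2 - v - 20)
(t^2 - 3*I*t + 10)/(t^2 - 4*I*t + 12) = (t - 5*I)/(t - 6*I)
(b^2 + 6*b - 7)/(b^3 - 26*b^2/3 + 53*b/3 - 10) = 3*(b + 7)/(3*b^2 - 23*b + 30)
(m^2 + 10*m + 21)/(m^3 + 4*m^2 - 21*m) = (m + 3)/(m*(m - 3))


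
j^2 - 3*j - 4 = (j - 4)*(j + 1)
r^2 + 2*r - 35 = (r - 5)*(r + 7)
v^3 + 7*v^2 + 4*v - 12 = (v - 1)*(v + 2)*(v + 6)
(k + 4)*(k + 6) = k^2 + 10*k + 24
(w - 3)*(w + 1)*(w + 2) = w^3 - 7*w - 6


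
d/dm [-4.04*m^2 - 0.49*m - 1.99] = -8.08*m - 0.49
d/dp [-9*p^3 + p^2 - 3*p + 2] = -27*p^2 + 2*p - 3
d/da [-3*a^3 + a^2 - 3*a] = -9*a^2 + 2*a - 3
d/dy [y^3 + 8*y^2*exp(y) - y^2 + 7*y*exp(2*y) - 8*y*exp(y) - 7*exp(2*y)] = 8*y^2*exp(y) + 3*y^2 + 14*y*exp(2*y) + 8*y*exp(y) - 2*y - 7*exp(2*y) - 8*exp(y)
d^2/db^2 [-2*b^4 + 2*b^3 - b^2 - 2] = -24*b^2 + 12*b - 2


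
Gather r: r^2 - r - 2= r^2 - r - 2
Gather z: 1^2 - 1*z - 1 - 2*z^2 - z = -2*z^2 - 2*z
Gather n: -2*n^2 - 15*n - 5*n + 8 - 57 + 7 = -2*n^2 - 20*n - 42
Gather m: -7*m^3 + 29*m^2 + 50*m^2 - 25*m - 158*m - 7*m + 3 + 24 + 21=-7*m^3 + 79*m^2 - 190*m + 48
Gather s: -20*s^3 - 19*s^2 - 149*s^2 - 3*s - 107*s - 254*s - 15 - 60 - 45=-20*s^3 - 168*s^2 - 364*s - 120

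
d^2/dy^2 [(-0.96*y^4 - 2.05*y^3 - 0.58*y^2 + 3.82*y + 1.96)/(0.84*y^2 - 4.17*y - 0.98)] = (-1.354752*y^6 + 20.176128*y^5 - 95.418432*y^4 - 136.11225*y^3 - 55.895868*y^2 - 34.138104*y + 39.055744)/(0.592704*y^6 - 8.827056*y^5 + 41.745564*y^4 - 51.915249*y^3 - 48.703158*y^2 - 12.014604*y - 0.941192)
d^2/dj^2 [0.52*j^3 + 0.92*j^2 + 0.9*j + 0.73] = 3.12*j + 1.84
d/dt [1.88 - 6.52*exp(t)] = -6.52*exp(t)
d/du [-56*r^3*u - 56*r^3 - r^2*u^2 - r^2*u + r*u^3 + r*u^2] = r*(-56*r^2 - 2*r*u - r + 3*u^2 + 2*u)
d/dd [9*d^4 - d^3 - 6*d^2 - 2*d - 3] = 36*d^3 - 3*d^2 - 12*d - 2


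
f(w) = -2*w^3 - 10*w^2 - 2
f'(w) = -6*w^2 - 20*w = 2*w*(-3*w - 10)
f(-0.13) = -2.16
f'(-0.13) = 2.50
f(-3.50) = -38.75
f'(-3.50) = -3.50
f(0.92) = -12.02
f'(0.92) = -23.48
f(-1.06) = -10.85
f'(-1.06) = 14.46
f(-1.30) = -14.51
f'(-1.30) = 15.86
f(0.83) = -10.03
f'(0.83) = -20.73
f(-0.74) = -6.67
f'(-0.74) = 11.51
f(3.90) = -272.74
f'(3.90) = -169.26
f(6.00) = -794.00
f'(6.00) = -336.00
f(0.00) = -2.00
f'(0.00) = 0.00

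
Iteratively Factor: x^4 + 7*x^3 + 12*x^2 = (x)*(x^3 + 7*x^2 + 12*x) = x*(x + 3)*(x^2 + 4*x) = x^2*(x + 3)*(x + 4)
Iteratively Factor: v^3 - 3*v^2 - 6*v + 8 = (v + 2)*(v^2 - 5*v + 4) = (v - 4)*(v + 2)*(v - 1)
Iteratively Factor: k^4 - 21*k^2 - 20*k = (k - 5)*(k^3 + 5*k^2 + 4*k) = k*(k - 5)*(k^2 + 5*k + 4) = k*(k - 5)*(k + 1)*(k + 4)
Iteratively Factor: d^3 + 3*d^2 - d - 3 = (d - 1)*(d^2 + 4*d + 3) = (d - 1)*(d + 3)*(d + 1)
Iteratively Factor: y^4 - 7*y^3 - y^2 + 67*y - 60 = (y - 1)*(y^3 - 6*y^2 - 7*y + 60) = (y - 5)*(y - 1)*(y^2 - y - 12) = (y - 5)*(y - 4)*(y - 1)*(y + 3)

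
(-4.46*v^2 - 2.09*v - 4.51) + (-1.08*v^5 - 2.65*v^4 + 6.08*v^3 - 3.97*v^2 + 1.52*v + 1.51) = -1.08*v^5 - 2.65*v^4 + 6.08*v^3 - 8.43*v^2 - 0.57*v - 3.0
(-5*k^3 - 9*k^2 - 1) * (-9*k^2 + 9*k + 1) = 45*k^5 + 36*k^4 - 86*k^3 - 9*k - 1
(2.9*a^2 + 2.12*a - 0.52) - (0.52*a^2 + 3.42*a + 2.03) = 2.38*a^2 - 1.3*a - 2.55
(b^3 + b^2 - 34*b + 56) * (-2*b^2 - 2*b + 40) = -2*b^5 - 4*b^4 + 106*b^3 - 4*b^2 - 1472*b + 2240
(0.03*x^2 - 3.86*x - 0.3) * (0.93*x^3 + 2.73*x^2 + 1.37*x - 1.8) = 0.0279*x^5 - 3.5079*x^4 - 10.7757*x^3 - 6.1612*x^2 + 6.537*x + 0.54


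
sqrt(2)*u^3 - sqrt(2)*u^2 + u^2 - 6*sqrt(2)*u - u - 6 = (u - 3)*(u + 2)*(sqrt(2)*u + 1)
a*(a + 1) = a^2 + a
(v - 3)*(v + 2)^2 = v^3 + v^2 - 8*v - 12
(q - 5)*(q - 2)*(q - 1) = q^3 - 8*q^2 + 17*q - 10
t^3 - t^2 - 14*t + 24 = (t - 3)*(t - 2)*(t + 4)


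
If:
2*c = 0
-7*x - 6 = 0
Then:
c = 0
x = -6/7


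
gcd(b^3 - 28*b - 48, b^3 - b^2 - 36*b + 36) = b - 6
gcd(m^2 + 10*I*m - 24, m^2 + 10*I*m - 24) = m^2 + 10*I*m - 24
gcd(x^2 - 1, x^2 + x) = x + 1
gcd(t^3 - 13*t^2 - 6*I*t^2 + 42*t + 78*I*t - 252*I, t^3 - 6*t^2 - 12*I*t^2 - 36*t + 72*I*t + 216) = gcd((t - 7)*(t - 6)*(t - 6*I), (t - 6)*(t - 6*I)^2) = t^2 + t*(-6 - 6*I) + 36*I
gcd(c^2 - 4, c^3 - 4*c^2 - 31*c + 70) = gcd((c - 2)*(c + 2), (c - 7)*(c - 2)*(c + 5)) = c - 2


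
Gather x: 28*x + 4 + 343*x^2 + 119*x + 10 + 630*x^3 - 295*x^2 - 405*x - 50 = 630*x^3 + 48*x^2 - 258*x - 36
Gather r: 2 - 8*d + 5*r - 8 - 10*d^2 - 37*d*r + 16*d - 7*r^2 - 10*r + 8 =-10*d^2 + 8*d - 7*r^2 + r*(-37*d - 5) + 2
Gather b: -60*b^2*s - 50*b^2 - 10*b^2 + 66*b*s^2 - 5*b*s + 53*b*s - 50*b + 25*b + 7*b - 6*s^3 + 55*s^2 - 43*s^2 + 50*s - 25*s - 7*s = b^2*(-60*s - 60) + b*(66*s^2 + 48*s - 18) - 6*s^3 + 12*s^2 + 18*s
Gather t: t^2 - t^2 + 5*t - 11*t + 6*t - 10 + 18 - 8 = 0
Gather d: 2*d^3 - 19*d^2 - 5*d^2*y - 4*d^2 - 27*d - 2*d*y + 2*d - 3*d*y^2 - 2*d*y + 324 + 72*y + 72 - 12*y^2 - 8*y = 2*d^3 + d^2*(-5*y - 23) + d*(-3*y^2 - 4*y - 25) - 12*y^2 + 64*y + 396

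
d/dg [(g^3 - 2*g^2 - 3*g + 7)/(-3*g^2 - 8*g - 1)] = (-3*g^4 - 16*g^3 + 4*g^2 + 46*g + 59)/(9*g^4 + 48*g^3 + 70*g^2 + 16*g + 1)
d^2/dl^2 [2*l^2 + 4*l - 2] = 4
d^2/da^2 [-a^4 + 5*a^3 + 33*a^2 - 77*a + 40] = -12*a^2 + 30*a + 66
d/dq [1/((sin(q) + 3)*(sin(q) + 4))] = -(2*sin(q) + 7)*cos(q)/((sin(q) + 3)^2*(sin(q) + 4)^2)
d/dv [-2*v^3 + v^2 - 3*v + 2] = -6*v^2 + 2*v - 3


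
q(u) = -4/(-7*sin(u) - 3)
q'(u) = -28*cos(u)/(-7*sin(u) - 3)^2 = -28*cos(u)/(7*sin(u) + 3)^2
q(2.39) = 0.51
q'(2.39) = 0.34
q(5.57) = -2.53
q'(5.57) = -8.49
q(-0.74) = -2.33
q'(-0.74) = -6.99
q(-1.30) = -1.07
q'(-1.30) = -0.53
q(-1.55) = -1.00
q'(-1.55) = -0.04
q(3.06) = 1.12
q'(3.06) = 2.19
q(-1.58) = -1.00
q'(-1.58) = 0.02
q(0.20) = 0.91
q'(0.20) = -1.42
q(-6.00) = 0.81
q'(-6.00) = -1.09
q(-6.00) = 0.81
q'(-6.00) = -1.09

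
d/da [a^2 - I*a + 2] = 2*a - I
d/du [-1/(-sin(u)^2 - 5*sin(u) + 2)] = -(2*sin(u) + 5)*cos(u)/(sin(u)^2 + 5*sin(u) - 2)^2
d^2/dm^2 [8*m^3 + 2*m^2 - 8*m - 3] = 48*m + 4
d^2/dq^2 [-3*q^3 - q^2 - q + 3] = -18*q - 2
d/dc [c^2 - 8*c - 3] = 2*c - 8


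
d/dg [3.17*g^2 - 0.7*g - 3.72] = 6.34*g - 0.7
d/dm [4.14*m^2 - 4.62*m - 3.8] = 8.28*m - 4.62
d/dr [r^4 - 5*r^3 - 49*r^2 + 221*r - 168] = 4*r^3 - 15*r^2 - 98*r + 221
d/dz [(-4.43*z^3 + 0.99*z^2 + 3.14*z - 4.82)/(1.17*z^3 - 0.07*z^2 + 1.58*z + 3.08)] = (-0.8482*z^4 - 21.3464*z^3 - 22.231*z^2 + 5.4236*z + 17.2868)/(1.3689*z^6 - 0.1638*z^5 + 3.7021*z^4 + 6.986*z^3 + 2.0652*z^2 + 9.7328*z + 9.4864)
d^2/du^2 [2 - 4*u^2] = -8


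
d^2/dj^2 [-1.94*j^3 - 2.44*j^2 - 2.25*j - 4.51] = -11.64*j - 4.88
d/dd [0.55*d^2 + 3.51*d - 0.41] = 1.1*d + 3.51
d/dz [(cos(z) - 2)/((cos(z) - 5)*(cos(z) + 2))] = (cos(z)^2 - 4*cos(z) + 16)*sin(z)/((cos(z) - 5)^2*(cos(z) + 2)^2)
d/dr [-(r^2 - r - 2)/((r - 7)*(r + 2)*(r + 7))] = r*(r^3 - 2*r^2 + 41*r + 188)/(r^6 + 4*r^5 - 94*r^4 - 392*r^3 + 2009*r^2 + 9604*r + 9604)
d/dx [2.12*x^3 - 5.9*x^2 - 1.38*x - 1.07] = 6.36*x^2 - 11.8*x - 1.38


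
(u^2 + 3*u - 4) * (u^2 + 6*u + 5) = u^4 + 9*u^3 + 19*u^2 - 9*u - 20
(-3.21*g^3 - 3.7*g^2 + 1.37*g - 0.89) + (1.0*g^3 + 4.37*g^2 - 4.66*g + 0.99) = -2.21*g^3 + 0.67*g^2 - 3.29*g + 0.1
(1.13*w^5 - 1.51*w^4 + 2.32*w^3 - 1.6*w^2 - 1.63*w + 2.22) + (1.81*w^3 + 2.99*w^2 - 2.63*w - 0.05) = 1.13*w^5 - 1.51*w^4 + 4.13*w^3 + 1.39*w^2 - 4.26*w + 2.17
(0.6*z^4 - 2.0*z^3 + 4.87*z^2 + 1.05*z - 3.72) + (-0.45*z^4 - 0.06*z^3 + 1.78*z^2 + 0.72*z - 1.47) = 0.15*z^4 - 2.06*z^3 + 6.65*z^2 + 1.77*z - 5.19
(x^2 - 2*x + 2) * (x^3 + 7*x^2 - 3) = x^5 + 5*x^4 - 12*x^3 + 11*x^2 + 6*x - 6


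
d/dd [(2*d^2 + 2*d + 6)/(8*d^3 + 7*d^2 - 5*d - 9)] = 4*(-4*d^4 - 8*d^3 - 42*d^2 - 30*d + 3)/(64*d^6 + 112*d^5 - 31*d^4 - 214*d^3 - 101*d^2 + 90*d + 81)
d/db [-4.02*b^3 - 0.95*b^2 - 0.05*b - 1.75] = -12.06*b^2 - 1.9*b - 0.05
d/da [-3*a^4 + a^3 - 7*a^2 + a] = -12*a^3 + 3*a^2 - 14*a + 1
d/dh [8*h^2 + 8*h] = 16*h + 8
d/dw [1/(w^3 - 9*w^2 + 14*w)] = (-3*w^2 + 18*w - 14)/(w^2*(w^2 - 9*w + 14)^2)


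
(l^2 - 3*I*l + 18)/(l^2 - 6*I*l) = (l + 3*I)/l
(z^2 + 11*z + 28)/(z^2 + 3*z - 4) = (z + 7)/(z - 1)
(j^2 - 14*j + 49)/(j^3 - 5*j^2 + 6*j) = (j^2 - 14*j + 49)/(j*(j^2 - 5*j + 6))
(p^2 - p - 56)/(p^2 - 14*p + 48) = (p + 7)/(p - 6)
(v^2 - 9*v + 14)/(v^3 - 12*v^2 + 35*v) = (v - 2)/(v*(v - 5))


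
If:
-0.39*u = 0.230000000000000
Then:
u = -0.59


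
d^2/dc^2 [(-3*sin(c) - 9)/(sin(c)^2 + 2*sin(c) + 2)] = 3*(sin(c)^5 + 10*sin(c)^4 + 4*sin(c)^3 - 34*sin(c)^2 - 32*sin(c) - 4)/(sin(c)^2 + 2*sin(c) + 2)^3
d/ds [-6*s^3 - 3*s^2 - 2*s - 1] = -18*s^2 - 6*s - 2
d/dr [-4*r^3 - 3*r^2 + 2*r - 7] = -12*r^2 - 6*r + 2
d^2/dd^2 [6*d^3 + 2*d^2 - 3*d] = 36*d + 4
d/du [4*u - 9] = 4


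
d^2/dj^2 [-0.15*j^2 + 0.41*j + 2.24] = -0.300000000000000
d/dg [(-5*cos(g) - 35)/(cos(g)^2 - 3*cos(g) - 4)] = 5*(sin(g)^2 - 14*cos(g) + 16)*sin(g)/((cos(g) - 4)^2*(cos(g) + 1)^2)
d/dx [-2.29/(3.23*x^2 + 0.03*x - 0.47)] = (14.7934*x + 0.0687)/(3.23*x^2 + 0.03*x - 0.47)^2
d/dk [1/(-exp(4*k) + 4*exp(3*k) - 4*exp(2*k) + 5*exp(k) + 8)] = (4*exp(3*k) - 12*exp(2*k) + 8*exp(k) - 5)*exp(k)/(-exp(4*k) + 4*exp(3*k) - 4*exp(2*k) + 5*exp(k) + 8)^2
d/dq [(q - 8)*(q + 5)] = 2*q - 3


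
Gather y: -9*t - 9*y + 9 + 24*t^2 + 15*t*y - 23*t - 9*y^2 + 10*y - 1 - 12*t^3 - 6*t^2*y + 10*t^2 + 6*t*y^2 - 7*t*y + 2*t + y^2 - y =-12*t^3 + 34*t^2 - 30*t + y^2*(6*t - 8) + y*(-6*t^2 + 8*t) + 8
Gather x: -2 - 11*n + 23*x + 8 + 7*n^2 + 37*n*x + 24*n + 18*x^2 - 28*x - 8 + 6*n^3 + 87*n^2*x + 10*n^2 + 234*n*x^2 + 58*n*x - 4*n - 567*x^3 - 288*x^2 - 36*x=6*n^3 + 17*n^2 + 9*n - 567*x^3 + x^2*(234*n - 270) + x*(87*n^2 + 95*n - 41) - 2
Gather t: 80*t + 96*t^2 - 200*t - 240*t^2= -144*t^2 - 120*t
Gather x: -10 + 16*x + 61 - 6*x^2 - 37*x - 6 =-6*x^2 - 21*x + 45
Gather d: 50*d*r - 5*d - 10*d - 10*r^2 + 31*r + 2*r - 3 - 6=d*(50*r - 15) - 10*r^2 + 33*r - 9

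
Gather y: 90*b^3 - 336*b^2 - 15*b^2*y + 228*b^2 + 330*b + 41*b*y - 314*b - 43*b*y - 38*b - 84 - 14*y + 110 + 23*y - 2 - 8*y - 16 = 90*b^3 - 108*b^2 - 22*b + y*(-15*b^2 - 2*b + 1) + 8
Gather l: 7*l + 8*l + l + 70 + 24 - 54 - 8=16*l + 32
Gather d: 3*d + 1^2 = 3*d + 1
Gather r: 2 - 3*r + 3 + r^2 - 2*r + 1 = r^2 - 5*r + 6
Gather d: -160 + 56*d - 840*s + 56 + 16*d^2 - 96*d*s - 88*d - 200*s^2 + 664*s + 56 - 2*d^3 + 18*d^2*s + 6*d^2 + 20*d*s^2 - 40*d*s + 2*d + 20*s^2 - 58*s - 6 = -2*d^3 + d^2*(18*s + 22) + d*(20*s^2 - 136*s - 30) - 180*s^2 - 234*s - 54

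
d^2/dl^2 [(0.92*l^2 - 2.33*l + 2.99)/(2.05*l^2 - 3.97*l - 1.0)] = (-3.5527136788005e-15*l^4 - 4.60880999999998*l^3 + 86.70885*l^2 - 174.66369*l + 126.849382)/(8.615125*l^6 - 50.051775*l^5 + 84.322035*l^4 - 13.739773*l^3 - 41.1327*l^2 - 11.91*l - 1.0)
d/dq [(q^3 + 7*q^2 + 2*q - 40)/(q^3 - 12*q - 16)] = (-7*q^3 - 14*q^2 + 16*q - 256)/(q^5 - 2*q^4 - 20*q^3 + 8*q^2 + 128*q + 128)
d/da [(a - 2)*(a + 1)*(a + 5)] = 3*a^2 + 8*a - 7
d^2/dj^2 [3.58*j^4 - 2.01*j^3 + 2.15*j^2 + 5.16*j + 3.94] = 42.96*j^2 - 12.06*j + 4.3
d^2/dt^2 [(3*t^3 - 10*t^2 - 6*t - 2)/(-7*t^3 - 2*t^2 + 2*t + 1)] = 2*(532*t^6 + 756*t^5 + 1134*t^4 + 844*t^3 + 234*t^2 + 45*t + 10)/(343*t^9 + 294*t^8 - 210*t^7 - 307*t^6 - 24*t^5 + 96*t^4 + 37*t^3 - 6*t^2 - 6*t - 1)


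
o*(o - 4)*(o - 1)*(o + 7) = o^4 + 2*o^3 - 31*o^2 + 28*o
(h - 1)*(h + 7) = h^2 + 6*h - 7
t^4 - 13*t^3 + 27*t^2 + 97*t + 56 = (t - 8)*(t - 7)*(t + 1)^2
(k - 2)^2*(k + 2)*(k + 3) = k^4 + k^3 - 10*k^2 - 4*k + 24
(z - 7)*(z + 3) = z^2 - 4*z - 21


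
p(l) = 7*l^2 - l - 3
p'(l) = 14*l - 1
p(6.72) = 306.39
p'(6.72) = 93.08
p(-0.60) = 0.12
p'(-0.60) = -9.40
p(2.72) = 46.07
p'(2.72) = 37.08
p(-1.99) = 26.71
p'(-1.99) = -28.86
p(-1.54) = 15.14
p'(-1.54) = -22.56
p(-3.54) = 88.26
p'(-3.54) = -50.56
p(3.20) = 65.48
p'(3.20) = 43.80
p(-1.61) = 16.75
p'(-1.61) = -23.54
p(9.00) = 555.00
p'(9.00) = 125.00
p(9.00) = 555.00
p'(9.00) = 125.00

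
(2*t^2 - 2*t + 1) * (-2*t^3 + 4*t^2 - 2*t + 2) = -4*t^5 + 12*t^4 - 14*t^3 + 12*t^2 - 6*t + 2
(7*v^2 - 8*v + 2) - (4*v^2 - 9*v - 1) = 3*v^2 + v + 3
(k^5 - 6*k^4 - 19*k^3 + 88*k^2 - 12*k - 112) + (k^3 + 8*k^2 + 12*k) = k^5 - 6*k^4 - 18*k^3 + 96*k^2 - 112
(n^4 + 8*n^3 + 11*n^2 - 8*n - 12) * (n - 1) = n^5 + 7*n^4 + 3*n^3 - 19*n^2 - 4*n + 12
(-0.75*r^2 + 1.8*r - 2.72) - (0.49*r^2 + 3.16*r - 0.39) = -1.24*r^2 - 1.36*r - 2.33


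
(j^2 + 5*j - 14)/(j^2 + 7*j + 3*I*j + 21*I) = (j - 2)/(j + 3*I)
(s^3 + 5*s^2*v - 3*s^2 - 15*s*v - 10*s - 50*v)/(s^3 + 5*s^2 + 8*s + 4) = (s^2 + 5*s*v - 5*s - 25*v)/(s^2 + 3*s + 2)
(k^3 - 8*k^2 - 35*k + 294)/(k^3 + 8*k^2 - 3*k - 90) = (k^2 - 14*k + 49)/(k^2 + 2*k - 15)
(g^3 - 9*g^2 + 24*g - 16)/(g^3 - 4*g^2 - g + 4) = (g - 4)/(g + 1)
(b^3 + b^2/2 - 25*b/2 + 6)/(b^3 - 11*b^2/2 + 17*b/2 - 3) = (b + 4)/(b - 2)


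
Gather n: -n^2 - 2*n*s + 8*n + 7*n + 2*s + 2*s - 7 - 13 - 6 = -n^2 + n*(15 - 2*s) + 4*s - 26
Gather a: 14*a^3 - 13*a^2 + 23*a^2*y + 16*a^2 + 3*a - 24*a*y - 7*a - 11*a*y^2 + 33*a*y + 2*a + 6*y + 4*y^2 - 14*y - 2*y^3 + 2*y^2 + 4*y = 14*a^3 + a^2*(23*y + 3) + a*(-11*y^2 + 9*y - 2) - 2*y^3 + 6*y^2 - 4*y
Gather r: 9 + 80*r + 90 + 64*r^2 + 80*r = 64*r^2 + 160*r + 99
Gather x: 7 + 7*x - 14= 7*x - 7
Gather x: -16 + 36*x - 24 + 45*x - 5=81*x - 45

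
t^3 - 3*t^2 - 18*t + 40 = (t - 5)*(t - 2)*(t + 4)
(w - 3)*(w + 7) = w^2 + 4*w - 21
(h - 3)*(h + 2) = h^2 - h - 6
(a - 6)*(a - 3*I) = a^2 - 6*a - 3*I*a + 18*I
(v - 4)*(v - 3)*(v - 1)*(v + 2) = v^4 - 6*v^3 + 3*v^2 + 26*v - 24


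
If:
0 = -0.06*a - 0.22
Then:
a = -3.67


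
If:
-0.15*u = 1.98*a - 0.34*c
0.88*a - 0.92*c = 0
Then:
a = -0.0906463478717814*u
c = -0.0867052023121387*u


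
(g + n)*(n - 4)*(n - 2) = g*n^2 - 6*g*n + 8*g + n^3 - 6*n^2 + 8*n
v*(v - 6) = v^2 - 6*v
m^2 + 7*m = m*(m + 7)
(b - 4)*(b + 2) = b^2 - 2*b - 8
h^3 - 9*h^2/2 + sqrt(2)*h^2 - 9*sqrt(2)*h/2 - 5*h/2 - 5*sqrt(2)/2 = (h - 5)*(h + 1/2)*(h + sqrt(2))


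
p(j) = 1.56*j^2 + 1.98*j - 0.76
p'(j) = 3.12*j + 1.98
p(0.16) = -0.40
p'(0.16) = 2.48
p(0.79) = 1.78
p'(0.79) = 4.44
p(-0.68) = -1.39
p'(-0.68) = -0.14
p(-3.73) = 13.56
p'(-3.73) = -9.66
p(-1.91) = 1.15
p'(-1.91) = -3.98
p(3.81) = 29.43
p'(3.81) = 13.87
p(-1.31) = -0.68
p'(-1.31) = -2.11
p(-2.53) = 4.22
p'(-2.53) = -5.91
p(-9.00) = 107.78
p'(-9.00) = -26.10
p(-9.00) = 107.78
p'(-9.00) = -26.10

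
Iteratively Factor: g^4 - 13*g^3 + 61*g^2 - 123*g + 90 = (g - 5)*(g^3 - 8*g^2 + 21*g - 18) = (g - 5)*(g - 3)*(g^2 - 5*g + 6) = (g - 5)*(g - 3)^2*(g - 2)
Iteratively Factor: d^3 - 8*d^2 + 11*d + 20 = (d + 1)*(d^2 - 9*d + 20) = (d - 5)*(d + 1)*(d - 4)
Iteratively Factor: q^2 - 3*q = (q)*(q - 3)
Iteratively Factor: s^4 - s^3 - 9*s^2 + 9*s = (s)*(s^3 - s^2 - 9*s + 9) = s*(s - 3)*(s^2 + 2*s - 3) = s*(s - 3)*(s - 1)*(s + 3)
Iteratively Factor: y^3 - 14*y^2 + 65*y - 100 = (y - 4)*(y^2 - 10*y + 25) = (y - 5)*(y - 4)*(y - 5)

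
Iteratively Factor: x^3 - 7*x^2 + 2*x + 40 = (x - 4)*(x^2 - 3*x - 10) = (x - 5)*(x - 4)*(x + 2)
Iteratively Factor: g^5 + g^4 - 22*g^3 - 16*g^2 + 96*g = (g + 4)*(g^4 - 3*g^3 - 10*g^2 + 24*g) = (g - 2)*(g + 4)*(g^3 - g^2 - 12*g) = g*(g - 2)*(g + 4)*(g^2 - g - 12) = g*(g - 4)*(g - 2)*(g + 4)*(g + 3)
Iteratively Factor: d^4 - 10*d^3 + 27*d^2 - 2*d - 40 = (d - 2)*(d^3 - 8*d^2 + 11*d + 20) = (d - 2)*(d + 1)*(d^2 - 9*d + 20) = (d - 5)*(d - 2)*(d + 1)*(d - 4)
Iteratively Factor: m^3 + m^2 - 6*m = (m - 2)*(m^2 + 3*m) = (m - 2)*(m + 3)*(m)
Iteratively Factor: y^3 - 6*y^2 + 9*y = (y - 3)*(y^2 - 3*y) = y*(y - 3)*(y - 3)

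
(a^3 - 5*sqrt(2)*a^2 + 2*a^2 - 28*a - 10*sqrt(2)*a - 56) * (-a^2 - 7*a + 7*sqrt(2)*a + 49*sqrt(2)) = -a^5 - 9*a^4 + 12*sqrt(2)*a^4 - 56*a^3 + 108*sqrt(2)*a^3 - 378*a^2 - 28*sqrt(2)*a^2 - 1764*sqrt(2)*a - 588*a - 2744*sqrt(2)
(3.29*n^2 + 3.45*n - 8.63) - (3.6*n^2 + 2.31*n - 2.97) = -0.31*n^2 + 1.14*n - 5.66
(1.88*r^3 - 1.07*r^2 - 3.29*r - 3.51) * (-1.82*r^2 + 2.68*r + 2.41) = -3.4216*r^5 + 6.9858*r^4 + 7.651*r^3 - 5.0077*r^2 - 17.3357*r - 8.4591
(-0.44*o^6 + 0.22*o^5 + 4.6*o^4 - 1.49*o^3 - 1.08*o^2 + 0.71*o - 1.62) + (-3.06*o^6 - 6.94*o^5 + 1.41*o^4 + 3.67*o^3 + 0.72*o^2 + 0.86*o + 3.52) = -3.5*o^6 - 6.72*o^5 + 6.01*o^4 + 2.18*o^3 - 0.36*o^2 + 1.57*o + 1.9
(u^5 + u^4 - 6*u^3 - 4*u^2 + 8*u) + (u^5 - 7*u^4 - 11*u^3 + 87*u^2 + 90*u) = 2*u^5 - 6*u^4 - 17*u^3 + 83*u^2 + 98*u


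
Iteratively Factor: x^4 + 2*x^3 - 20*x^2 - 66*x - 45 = (x + 1)*(x^3 + x^2 - 21*x - 45) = (x - 5)*(x + 1)*(x^2 + 6*x + 9) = (x - 5)*(x + 1)*(x + 3)*(x + 3)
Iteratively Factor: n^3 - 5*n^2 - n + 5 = (n + 1)*(n^2 - 6*n + 5) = (n - 1)*(n + 1)*(n - 5)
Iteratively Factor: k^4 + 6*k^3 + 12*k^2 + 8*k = (k + 2)*(k^3 + 4*k^2 + 4*k) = (k + 2)^2*(k^2 + 2*k) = k*(k + 2)^2*(k + 2)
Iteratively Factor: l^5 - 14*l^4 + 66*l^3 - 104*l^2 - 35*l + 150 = (l - 2)*(l^4 - 12*l^3 + 42*l^2 - 20*l - 75) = (l - 5)*(l - 2)*(l^3 - 7*l^2 + 7*l + 15) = (l - 5)*(l - 2)*(l + 1)*(l^2 - 8*l + 15) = (l - 5)*(l - 3)*(l - 2)*(l + 1)*(l - 5)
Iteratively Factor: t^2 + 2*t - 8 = (t - 2)*(t + 4)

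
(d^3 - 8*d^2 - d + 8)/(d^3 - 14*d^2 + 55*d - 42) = (d^2 - 7*d - 8)/(d^2 - 13*d + 42)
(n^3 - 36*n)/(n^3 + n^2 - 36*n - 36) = n/(n + 1)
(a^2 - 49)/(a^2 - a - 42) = (a + 7)/(a + 6)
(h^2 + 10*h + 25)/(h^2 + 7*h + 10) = (h + 5)/(h + 2)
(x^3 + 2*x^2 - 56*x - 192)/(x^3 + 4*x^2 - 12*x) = (x^2 - 4*x - 32)/(x*(x - 2))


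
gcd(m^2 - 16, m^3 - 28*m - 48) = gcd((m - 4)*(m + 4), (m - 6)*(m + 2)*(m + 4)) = m + 4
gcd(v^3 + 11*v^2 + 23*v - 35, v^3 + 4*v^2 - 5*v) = v^2 + 4*v - 5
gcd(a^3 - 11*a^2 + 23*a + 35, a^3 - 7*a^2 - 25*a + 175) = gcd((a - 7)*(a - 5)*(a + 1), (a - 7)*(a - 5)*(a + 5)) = a^2 - 12*a + 35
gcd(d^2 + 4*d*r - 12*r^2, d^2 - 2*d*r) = -d + 2*r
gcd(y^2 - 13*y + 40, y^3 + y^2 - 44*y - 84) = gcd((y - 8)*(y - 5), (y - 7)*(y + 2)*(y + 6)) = 1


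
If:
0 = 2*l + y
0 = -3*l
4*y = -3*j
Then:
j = 0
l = 0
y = 0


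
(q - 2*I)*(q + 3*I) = q^2 + I*q + 6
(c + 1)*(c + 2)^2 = c^3 + 5*c^2 + 8*c + 4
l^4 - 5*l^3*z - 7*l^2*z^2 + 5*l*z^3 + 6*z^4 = (l - 6*z)*(l - z)*(l + z)^2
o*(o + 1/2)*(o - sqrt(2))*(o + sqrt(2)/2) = o^4 - sqrt(2)*o^3/2 + o^3/2 - o^2 - sqrt(2)*o^2/4 - o/2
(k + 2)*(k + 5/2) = k^2 + 9*k/2 + 5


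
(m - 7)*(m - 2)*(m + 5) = m^3 - 4*m^2 - 31*m + 70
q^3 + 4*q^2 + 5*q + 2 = (q + 1)^2*(q + 2)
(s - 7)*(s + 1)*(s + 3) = s^3 - 3*s^2 - 25*s - 21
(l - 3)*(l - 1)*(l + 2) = l^3 - 2*l^2 - 5*l + 6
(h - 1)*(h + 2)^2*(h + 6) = h^4 + 9*h^3 + 18*h^2 - 4*h - 24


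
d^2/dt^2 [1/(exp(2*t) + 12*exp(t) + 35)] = 4*(-(exp(t) + 3)*(exp(2*t) + 12*exp(t) + 35) + 2*(exp(t) + 6)^2*exp(t))*exp(t)/(exp(2*t) + 12*exp(t) + 35)^3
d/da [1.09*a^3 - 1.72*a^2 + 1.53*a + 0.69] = 3.27*a^2 - 3.44*a + 1.53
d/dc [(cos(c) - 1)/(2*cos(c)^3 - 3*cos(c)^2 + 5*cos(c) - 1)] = 4*(9*sin(c)^2 + 9*cos(c) + cos(3*c) - 13)*sin(c)/(6*sin(c)^2 + 13*cos(c) + cos(3*c) - 8)^2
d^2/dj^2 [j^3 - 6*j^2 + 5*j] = 6*j - 12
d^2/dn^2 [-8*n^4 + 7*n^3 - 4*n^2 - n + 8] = -96*n^2 + 42*n - 8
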